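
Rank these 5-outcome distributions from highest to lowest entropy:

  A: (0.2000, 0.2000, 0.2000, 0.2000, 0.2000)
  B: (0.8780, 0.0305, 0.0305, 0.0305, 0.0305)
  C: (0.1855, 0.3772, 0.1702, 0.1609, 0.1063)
A > C > B

Key insight: Entropy is maximized by uniform distributions and minimized by concentrated distributions.

- Uniform distributions have maximum entropy log₂(5) = 2.3219 bits
- The more "peaked" or concentrated a distribution, the lower its entropy

Entropies:
  H(A) = 2.3219 bits
  H(B) = 0.7791 bits
  H(C) = 2.1840 bits

Ranking: A > C > B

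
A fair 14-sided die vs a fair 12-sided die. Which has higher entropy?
14-sided die

Both are uniform distributions; for uniform over n outcomes, H = log₂(n). H(14-sided) = log₂(14) = 3.807 bits and H(12-sided) = log₂(12) = 3.585 bits. More outcomes in a uniform distribution means higher entropy.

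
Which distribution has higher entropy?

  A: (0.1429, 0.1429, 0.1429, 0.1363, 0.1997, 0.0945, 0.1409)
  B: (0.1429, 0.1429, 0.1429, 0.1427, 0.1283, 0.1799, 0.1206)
B

Both distributions are close to uniform, making this a harder comparison.

H(A) = 2.7792 bits
H(B) = 2.7972 bits

The distribution closer to uniform has higher entropy.
Answer: B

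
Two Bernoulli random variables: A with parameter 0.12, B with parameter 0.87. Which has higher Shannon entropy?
B

For binary distributions, entropy is maximized at p=0.5 and decreases as p moves toward 0 or 1.

H(A) = H(0.12) = 0.5294 bits
H(B) = H(0.87) = 0.5574 bits

Distribution B (p=0.87) is closer to uniform (p=0.5), so it has higher entropy.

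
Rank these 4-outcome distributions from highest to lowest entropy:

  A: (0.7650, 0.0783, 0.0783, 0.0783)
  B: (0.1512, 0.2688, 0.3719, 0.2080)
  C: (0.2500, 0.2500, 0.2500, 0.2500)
C > B > A

Key insight: Entropy is maximized by uniform distributions and minimized by concentrated distributions.

- Uniform distributions have maximum entropy log₂(4) = 2.0000 bits
- The more "peaked" or concentrated a distribution, the lower its entropy

Entropies:
  H(A) = 1.1591 bits
  H(B) = 1.9235 bits
  H(C) = 2.0000 bits

Ranking: C > B > A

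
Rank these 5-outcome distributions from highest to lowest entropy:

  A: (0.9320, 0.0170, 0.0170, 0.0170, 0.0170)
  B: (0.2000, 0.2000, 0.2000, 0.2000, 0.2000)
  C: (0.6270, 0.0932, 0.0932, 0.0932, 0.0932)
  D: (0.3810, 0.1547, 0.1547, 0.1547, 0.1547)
B > D > C > A

Key insight: Entropy is maximized by uniform distributions and minimized by concentrated distributions.

Entropies:
  H(A) = 0.4944 bits
  H(B) = 2.3219 bits
  H(C) = 1.6989 bits
  H(D) = 2.1967 bits

Ranking: B > D > C > A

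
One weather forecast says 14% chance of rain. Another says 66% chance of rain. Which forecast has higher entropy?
66% forecast

Treat each forecast as a Bernoulli distribution. Binary entropy is maximized at p=0.5 and falls off symmetrically toward 0 or 1. The 66% forecast is closer to 50%, so it is more uncertain. H(14%) ≈ 0.584 bits, H(66%) ≈ 0.925 bits.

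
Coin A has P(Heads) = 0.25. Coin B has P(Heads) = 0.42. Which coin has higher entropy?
B

For binary distributions, entropy is maximized at p=0.5 and decreases as p moves toward 0 or 1.

H(A) = H(0.25) = 0.8113 bits
H(B) = H(0.42) = 0.9815 bits

Distribution B (p=0.42) is closer to uniform (p=0.5), so it has higher entropy.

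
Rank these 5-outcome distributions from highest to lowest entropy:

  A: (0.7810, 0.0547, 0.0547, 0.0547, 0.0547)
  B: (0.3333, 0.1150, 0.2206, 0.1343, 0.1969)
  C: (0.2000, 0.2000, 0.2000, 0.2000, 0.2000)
C > B > A

Key insight: Entropy is maximized by uniform distributions and minimized by concentrated distributions.

- Uniform distributions have maximum entropy log₂(5) = 2.3219 bits
- The more "peaked" or concentrated a distribution, the lower its entropy

Entropies:
  H(A) = 1.1963 bits
  H(B) = 2.2187 bits
  H(C) = 2.3219 bits

Ranking: C > B > A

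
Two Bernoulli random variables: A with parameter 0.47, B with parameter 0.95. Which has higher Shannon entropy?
A

For binary distributions, entropy is maximized at p=0.5 and decreases as p moves toward 0 or 1.

H(A) = H(0.47) = 0.9974 bits
H(B) = H(0.95) = 0.2864 bits

Distribution A (p=0.47) is closer to uniform (p=0.5), so it has higher entropy.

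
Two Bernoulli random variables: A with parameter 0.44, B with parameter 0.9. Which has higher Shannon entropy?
A

For binary distributions, entropy is maximized at p=0.5 and decreases as p moves toward 0 or 1.

H(A) = H(0.44) = 0.9896 bits
H(B) = H(0.9) = 0.4690 bits

Distribution A (p=0.44) is closer to uniform (p=0.5), so it has higher entropy.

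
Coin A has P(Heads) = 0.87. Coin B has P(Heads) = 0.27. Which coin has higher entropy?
B

For binary distributions, entropy is maximized at p=0.5 and decreases as p moves toward 0 or 1.

H(A) = H(0.87) = 0.5574 bits
H(B) = H(0.27) = 0.8415 bits

Distribution B (p=0.27) is closer to uniform (p=0.5), so it has higher entropy.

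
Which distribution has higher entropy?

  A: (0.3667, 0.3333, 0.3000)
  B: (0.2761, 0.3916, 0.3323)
A

Both distributions are close to uniform, making this a harder comparison.

H(A) = 1.5801 bits
H(B) = 1.5705 bits

The distribution closer to uniform has higher entropy.
Answer: A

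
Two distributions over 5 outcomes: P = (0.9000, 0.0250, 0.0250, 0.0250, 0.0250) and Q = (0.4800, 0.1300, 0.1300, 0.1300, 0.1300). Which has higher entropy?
Q

P is highly concentrated on one outcome (90%), making it nearly deterministic. Q spreads its mass more evenly (max 48%). The more spread-out distribution has higher entropy: H(P) ≈ 0.669 bits, H(Q) ≈ 2.039 bits.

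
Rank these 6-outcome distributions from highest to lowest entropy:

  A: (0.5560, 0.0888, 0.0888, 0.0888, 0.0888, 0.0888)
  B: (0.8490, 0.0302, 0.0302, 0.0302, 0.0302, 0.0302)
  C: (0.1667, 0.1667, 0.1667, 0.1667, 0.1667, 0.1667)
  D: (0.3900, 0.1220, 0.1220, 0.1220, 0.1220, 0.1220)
C > D > A > B

Key insight: Entropy is maximized by uniform distributions and minimized by concentrated distributions.

Entropies:
  H(A) = 2.0219 bits
  H(B) = 0.9629 bits
  H(C) = 2.5850 bits
  H(D) = 2.3812 bits

Ranking: C > D > A > B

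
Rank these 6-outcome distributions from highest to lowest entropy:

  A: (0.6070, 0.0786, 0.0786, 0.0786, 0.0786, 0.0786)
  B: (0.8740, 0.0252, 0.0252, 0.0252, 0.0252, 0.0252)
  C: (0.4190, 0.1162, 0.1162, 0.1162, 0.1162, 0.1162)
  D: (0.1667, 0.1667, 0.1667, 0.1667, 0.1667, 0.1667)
D > C > A > B

Key insight: Entropy is maximized by uniform distributions and minimized by concentrated distributions.

Entropies:
  H(A) = 1.8792 bits
  H(B) = 0.8389 bits
  H(C) = 2.3300 bits
  H(D) = 2.5850 bits

Ranking: D > C > A > B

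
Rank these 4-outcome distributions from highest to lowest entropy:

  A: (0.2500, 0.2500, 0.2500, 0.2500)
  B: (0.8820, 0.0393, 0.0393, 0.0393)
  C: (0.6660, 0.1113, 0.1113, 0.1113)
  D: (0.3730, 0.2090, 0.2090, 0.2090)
A > D > C > B

Key insight: Entropy is maximized by uniform distributions and minimized by concentrated distributions.

Entropies:
  H(A) = 2.0000 bits
  H(B) = 0.7106 bits
  H(C) = 1.4483 bits
  H(D) = 1.9467 bits

Ranking: A > D > C > B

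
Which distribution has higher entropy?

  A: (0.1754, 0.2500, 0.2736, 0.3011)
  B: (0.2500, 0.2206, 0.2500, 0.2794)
B

Both distributions are close to uniform, making this a harder comparison.

H(A) = 1.9734 bits
H(B) = 1.9950 bits

The distribution closer to uniform has higher entropy.
Answer: B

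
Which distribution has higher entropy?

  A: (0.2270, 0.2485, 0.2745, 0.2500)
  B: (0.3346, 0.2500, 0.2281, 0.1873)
A

Both distributions are close to uniform, making this a harder comparison.

H(A) = 1.9967 bits
H(B) = 1.9675 bits

The distribution closer to uniform has higher entropy.
Answer: A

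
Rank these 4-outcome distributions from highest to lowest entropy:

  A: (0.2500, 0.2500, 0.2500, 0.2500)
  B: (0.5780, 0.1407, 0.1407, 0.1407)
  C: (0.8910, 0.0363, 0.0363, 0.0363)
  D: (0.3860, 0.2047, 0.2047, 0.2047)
A > D > B > C

Key insight: Entropy is maximized by uniform distributions and minimized by concentrated distributions.

Entropies:
  H(A) = 2.0000 bits
  H(B) = 1.6512 bits
  H(C) = 0.6697 bits
  H(D) = 1.9353 bits

Ranking: A > D > B > C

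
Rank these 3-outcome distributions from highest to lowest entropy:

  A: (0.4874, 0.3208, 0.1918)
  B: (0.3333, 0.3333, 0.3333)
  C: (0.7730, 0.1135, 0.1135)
B > A > C

Key insight: Entropy is maximized by uniform distributions and minimized by concentrated distributions.

- Uniform distributions have maximum entropy log₂(3) = 1.5850 bits
- The more "peaked" or concentrated a distribution, the lower its entropy

Entropies:
  H(A) = 1.4885 bits
  H(B) = 1.5850 bits
  H(C) = 0.9997 bits

Ranking: B > A > C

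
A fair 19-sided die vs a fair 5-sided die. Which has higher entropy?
19-sided die

Both are uniform distributions; for uniform over n outcomes, H = log₂(n). H(19-sided) = log₂(19) = 4.248 bits and H(5-sided) = log₂(5) = 2.322 bits. More outcomes in a uniform distribution means higher entropy.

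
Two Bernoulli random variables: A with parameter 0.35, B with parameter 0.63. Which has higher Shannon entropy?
B

For binary distributions, entropy is maximized at p=0.5 and decreases as p moves toward 0 or 1.

H(A) = H(0.35) = 0.9341 bits
H(B) = H(0.63) = 0.9507 bits

Distribution B (p=0.63) is closer to uniform (p=0.5), so it has higher entropy.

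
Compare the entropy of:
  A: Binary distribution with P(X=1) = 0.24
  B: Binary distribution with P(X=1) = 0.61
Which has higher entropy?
B

For binary distributions, entropy is maximized at p=0.5 and decreases as p moves toward 0 or 1.

H(A) = H(0.24) = 0.7950 bits
H(B) = H(0.61) = 0.9648 bits

Distribution B (p=0.61) is closer to uniform (p=0.5), so it has higher entropy.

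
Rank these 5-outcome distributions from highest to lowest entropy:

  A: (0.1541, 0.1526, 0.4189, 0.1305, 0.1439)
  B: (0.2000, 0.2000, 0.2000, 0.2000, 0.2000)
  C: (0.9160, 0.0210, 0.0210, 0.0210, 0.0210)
B > A > C

Key insight: Entropy is maximized by uniform distributions and minimized by concentrated distributions.

- Uniform distributions have maximum entropy log₂(5) = 2.3219 bits
- The more "peaked" or concentrated a distribution, the lower its entropy

Entropies:
  H(A) = 2.1414 bits
  H(B) = 2.3219 bits
  H(C) = 0.5841 bits

Ranking: B > A > C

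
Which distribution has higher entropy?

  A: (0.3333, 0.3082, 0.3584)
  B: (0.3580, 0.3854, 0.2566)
A

Both distributions are close to uniform, making this a harder comparison.

H(A) = 1.5822 bits
H(B) = 1.5642 bits

The distribution closer to uniform has higher entropy.
Answer: A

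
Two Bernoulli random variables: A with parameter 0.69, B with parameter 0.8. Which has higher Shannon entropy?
A

For binary distributions, entropy is maximized at p=0.5 and decreases as p moves toward 0 or 1.

H(A) = H(0.69) = 0.8932 bits
H(B) = H(0.8) = 0.7219 bits

Distribution A (p=0.69) is closer to uniform (p=0.5), so it has higher entropy.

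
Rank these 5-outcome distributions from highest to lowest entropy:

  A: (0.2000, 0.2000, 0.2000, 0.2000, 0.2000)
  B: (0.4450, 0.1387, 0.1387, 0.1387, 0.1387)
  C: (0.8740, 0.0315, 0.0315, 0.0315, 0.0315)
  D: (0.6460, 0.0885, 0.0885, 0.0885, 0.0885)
A > B > D > C

Key insight: Entropy is maximized by uniform distributions and minimized by concentrated distributions.

Entropies:
  H(A) = 2.3219 bits
  H(B) = 2.1013 bits
  H(C) = 0.7984 bits
  H(D) = 1.6456 bits

Ranking: A > B > D > C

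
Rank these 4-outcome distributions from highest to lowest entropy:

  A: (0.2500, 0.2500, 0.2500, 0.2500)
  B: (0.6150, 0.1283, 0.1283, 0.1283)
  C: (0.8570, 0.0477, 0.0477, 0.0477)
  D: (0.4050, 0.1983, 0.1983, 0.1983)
A > D > B > C

Key insight: Entropy is maximized by uniform distributions and minimized by concentrated distributions.

Entropies:
  H(A) = 2.0000 bits
  H(B) = 1.5717 bits
  H(C) = 0.8187 bits
  H(D) = 1.9169 bits

Ranking: A > D > B > C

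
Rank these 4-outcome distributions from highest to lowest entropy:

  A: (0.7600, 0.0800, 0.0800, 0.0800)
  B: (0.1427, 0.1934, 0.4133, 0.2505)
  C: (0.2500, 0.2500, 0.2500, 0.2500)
C > B > A

Key insight: Entropy is maximized by uniform distributions and minimized by concentrated distributions.

- Uniform distributions have maximum entropy log₂(4) = 2.0000 bits
- The more "peaked" or concentrated a distribution, the lower its entropy

Entropies:
  H(A) = 1.1754 bits
  H(B) = 1.8864 bits
  H(C) = 2.0000 bits

Ranking: C > B > A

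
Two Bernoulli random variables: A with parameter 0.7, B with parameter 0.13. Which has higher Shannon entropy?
A

For binary distributions, entropy is maximized at p=0.5 and decreases as p moves toward 0 or 1.

H(A) = H(0.7) = 0.8813 bits
H(B) = H(0.13) = 0.5574 bits

Distribution A (p=0.7) is closer to uniform (p=0.5), so it has higher entropy.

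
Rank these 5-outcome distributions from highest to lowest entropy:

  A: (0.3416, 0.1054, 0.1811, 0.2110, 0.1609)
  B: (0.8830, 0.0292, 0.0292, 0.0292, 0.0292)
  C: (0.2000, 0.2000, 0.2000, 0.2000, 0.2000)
C > A > B

Key insight: Entropy is maximized by uniform distributions and minimized by concentrated distributions.

- Uniform distributions have maximum entropy log₂(5) = 2.3219 bits
- The more "peaked" or concentrated a distribution, the lower its entropy

Entropies:
  H(A) = 2.2156 bits
  H(B) = 0.7547 bits
  H(C) = 2.3219 bits

Ranking: C > A > B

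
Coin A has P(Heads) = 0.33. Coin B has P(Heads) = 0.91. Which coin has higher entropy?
A

For binary distributions, entropy is maximized at p=0.5 and decreases as p moves toward 0 or 1.

H(A) = H(0.33) = 0.9149 bits
H(B) = H(0.91) = 0.4365 bits

Distribution A (p=0.33) is closer to uniform (p=0.5), so it has higher entropy.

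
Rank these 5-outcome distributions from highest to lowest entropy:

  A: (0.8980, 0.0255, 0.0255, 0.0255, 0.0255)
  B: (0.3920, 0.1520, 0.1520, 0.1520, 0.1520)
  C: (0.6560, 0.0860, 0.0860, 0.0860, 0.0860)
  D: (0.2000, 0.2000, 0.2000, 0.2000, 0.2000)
D > B > C > A

Key insight: Entropy is maximized by uniform distributions and minimized by concentrated distributions.

Entropies:
  H(A) = 0.6793 bits
  H(B) = 2.1821 bits
  H(C) = 1.6166 bits
  H(D) = 2.3219 bits

Ranking: D > B > C > A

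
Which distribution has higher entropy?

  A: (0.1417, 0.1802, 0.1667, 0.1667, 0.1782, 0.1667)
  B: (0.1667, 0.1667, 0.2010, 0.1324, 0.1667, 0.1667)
A

Both distributions are close to uniform, making this a harder comparison.

H(A) = 2.5808 bits
H(B) = 2.5747 bits

The distribution closer to uniform has higher entropy.
Answer: A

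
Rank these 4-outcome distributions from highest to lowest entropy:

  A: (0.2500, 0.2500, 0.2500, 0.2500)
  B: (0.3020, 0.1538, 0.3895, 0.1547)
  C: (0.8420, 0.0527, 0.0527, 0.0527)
A > B > C

Key insight: Entropy is maximized by uniform distributions and minimized by concentrated distributions.

- Uniform distributions have maximum entropy log₂(4) = 2.0000 bits
- The more "peaked" or concentrated a distribution, the lower its entropy

Entropies:
  H(A) = 2.0000 bits
  H(B) = 1.8834 bits
  H(C) = 0.8799 bits

Ranking: A > B > C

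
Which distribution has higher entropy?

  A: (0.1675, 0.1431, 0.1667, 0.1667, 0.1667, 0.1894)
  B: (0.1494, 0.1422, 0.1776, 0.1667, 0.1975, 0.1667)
A

Both distributions are close to uniform, making this a harder comparison.

H(A) = 2.5803 bits
H(B) = 2.5765 bits

The distribution closer to uniform has higher entropy.
Answer: A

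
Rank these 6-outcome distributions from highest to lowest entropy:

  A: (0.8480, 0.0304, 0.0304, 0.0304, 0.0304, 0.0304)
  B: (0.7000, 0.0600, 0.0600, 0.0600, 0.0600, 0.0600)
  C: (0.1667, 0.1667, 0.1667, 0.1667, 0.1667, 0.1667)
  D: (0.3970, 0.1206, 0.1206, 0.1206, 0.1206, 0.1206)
C > D > B > A

Key insight: Entropy is maximized by uniform distributions and minimized by concentrated distributions.

Entropies:
  H(A) = 0.9678 bits
  H(B) = 1.5779 bits
  H(C) = 2.5850 bits
  H(D) = 2.3693 bits

Ranking: C > D > B > A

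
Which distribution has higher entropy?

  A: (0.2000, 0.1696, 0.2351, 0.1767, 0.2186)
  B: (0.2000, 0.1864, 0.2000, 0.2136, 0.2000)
B

Both distributions are close to uniform, making this a harder comparison.

H(A) = 2.3109 bits
H(B) = 2.3206 bits

The distribution closer to uniform has higher entropy.
Answer: B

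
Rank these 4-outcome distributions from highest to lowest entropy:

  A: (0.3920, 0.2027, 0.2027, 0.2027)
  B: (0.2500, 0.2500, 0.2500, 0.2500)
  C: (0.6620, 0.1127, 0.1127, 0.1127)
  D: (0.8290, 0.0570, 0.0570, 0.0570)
B > A > C > D

Key insight: Entropy is maximized by uniform distributions and minimized by concentrated distributions.

Entropies:
  H(A) = 1.9297 bits
  H(B) = 2.0000 bits
  H(C) = 1.4586 bits
  H(D) = 0.9310 bits

Ranking: B > A > C > D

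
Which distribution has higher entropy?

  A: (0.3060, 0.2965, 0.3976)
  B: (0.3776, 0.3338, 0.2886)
B

Both distributions are close to uniform, making this a harder comparison.

H(A) = 1.5718 bits
H(B) = 1.5763 bits

The distribution closer to uniform has higher entropy.
Answer: B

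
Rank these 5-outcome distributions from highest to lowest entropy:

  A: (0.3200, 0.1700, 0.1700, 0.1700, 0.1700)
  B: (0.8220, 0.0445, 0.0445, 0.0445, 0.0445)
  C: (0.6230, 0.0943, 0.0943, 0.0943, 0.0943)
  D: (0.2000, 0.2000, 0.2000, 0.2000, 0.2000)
D > A > C > B

Key insight: Entropy is maximized by uniform distributions and minimized by concentrated distributions.

Entropies:
  H(A) = 2.2644 bits
  H(B) = 1.0317 bits
  H(C) = 1.7099 bits
  H(D) = 2.3219 bits

Ranking: D > A > C > B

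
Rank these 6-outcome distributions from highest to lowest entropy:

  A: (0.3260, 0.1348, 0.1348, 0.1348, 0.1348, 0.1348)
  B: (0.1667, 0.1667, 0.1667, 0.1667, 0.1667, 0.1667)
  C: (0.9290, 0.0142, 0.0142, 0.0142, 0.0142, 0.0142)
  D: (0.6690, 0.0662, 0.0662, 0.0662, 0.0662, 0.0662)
B > A > D > C

Key insight: Entropy is maximized by uniform distributions and minimized by concentrated distributions.

Entropies:
  H(A) = 2.4758 bits
  H(B) = 2.5850 bits
  H(C) = 0.5345 bits
  H(D) = 1.6845 bits

Ranking: B > A > D > C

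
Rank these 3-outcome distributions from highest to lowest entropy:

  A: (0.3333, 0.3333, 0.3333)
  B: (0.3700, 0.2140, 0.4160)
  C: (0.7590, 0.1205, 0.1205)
A > B > C

Key insight: Entropy is maximized by uniform distributions and minimized by concentrated distributions.

- Uniform distributions have maximum entropy log₂(3) = 1.5850 bits
- The more "peaked" or concentrated a distribution, the lower its entropy

Entropies:
  H(A) = 1.5850 bits
  H(B) = 1.5331 bits
  H(C) = 1.0377 bits

Ranking: A > B > C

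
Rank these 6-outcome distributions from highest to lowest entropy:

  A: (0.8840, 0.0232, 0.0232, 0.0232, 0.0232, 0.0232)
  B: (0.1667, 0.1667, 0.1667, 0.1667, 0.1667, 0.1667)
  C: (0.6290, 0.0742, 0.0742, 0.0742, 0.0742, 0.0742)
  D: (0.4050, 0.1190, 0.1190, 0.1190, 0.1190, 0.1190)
B > D > C > A

Key insight: Entropy is maximized by uniform distributions and minimized by concentrated distributions.

Entropies:
  H(A) = 0.7871 bits
  H(B) = 2.5850 bits
  H(C) = 1.8129 bits
  H(D) = 2.3553 bits

Ranking: B > D > C > A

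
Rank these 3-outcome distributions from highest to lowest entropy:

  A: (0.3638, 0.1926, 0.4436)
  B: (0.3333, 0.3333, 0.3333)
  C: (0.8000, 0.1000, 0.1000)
B > A > C

Key insight: Entropy is maximized by uniform distributions and minimized by concentrated distributions.

- Uniform distributions have maximum entropy log₂(3) = 1.5850 bits
- The more "peaked" or concentrated a distribution, the lower its entropy

Entropies:
  H(A) = 1.5086 bits
  H(B) = 1.5850 bits
  H(C) = 0.9219 bits

Ranking: B > A > C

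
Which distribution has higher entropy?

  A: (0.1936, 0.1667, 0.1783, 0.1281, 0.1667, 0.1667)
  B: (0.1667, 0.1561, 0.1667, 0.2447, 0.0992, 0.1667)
A

Both distributions are close to uniform, making this a harder comparison.

H(A) = 2.5744 bits
H(B) = 2.5384 bits

The distribution closer to uniform has higher entropy.
Answer: A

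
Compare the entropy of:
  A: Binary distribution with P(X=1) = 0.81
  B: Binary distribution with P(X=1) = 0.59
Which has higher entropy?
B

For binary distributions, entropy is maximized at p=0.5 and decreases as p moves toward 0 or 1.

H(A) = H(0.81) = 0.7015 bits
H(B) = H(0.59) = 0.9765 bits

Distribution B (p=0.59) is closer to uniform (p=0.5), so it has higher entropy.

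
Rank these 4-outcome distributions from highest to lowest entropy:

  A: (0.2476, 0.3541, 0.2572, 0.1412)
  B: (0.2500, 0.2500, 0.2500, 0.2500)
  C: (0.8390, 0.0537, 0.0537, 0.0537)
B > A > C

Key insight: Entropy is maximized by uniform distributions and minimized by concentrated distributions.

- Uniform distributions have maximum entropy log₂(4) = 2.0000 bits
- The more "peaked" or concentrated a distribution, the lower its entropy

Entropies:
  H(A) = 1.9316 bits
  H(B) = 2.0000 bits
  H(C) = 0.8919 bits

Ranking: B > A > C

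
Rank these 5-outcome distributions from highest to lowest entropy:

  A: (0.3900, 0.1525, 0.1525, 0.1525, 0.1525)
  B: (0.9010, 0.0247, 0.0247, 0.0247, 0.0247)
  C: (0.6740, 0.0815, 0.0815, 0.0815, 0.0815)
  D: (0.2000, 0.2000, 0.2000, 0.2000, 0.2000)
D > A > C > B

Key insight: Entropy is maximized by uniform distributions and minimized by concentrated distributions.

Entropies:
  H(A) = 2.1848 bits
  H(B) = 0.6638 bits
  H(C) = 1.5628 bits
  H(D) = 2.3219 bits

Ranking: D > A > C > B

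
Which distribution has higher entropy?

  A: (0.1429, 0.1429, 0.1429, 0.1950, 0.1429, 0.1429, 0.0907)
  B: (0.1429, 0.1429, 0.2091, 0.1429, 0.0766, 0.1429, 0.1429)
A

Both distributions are close to uniform, making this a harder comparison.

H(A) = 2.7793 bits
H(B) = 2.7613 bits

The distribution closer to uniform has higher entropy.
Answer: A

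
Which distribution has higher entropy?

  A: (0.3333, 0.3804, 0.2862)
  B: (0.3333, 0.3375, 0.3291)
B

Both distributions are close to uniform, making this a harder comparison.

H(A) = 1.5753 bits
H(B) = 1.5849 bits

The distribution closer to uniform has higher entropy.
Answer: B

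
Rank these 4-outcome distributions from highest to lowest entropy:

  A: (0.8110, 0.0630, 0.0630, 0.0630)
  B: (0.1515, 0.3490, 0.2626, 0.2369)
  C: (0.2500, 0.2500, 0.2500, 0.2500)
C > B > A

Key insight: Entropy is maximized by uniform distributions and minimized by concentrated distributions.

- Uniform distributions have maximum entropy log₂(4) = 2.0000 bits
- The more "peaked" or concentrated a distribution, the lower its entropy

Entropies:
  H(A) = 0.9989 bits
  H(B) = 1.9413 bits
  H(C) = 2.0000 bits

Ranking: C > B > A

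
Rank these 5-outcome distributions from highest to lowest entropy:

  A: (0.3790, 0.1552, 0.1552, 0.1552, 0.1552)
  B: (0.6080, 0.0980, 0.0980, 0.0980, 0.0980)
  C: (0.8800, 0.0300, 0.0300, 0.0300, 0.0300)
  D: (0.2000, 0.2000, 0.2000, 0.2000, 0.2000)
D > A > B > C

Key insight: Entropy is maximized by uniform distributions and minimized by concentrated distributions.

Entropies:
  H(A) = 2.1993 bits
  H(B) = 1.7501 bits
  H(C) = 0.7694 bits
  H(D) = 2.3219 bits

Ranking: D > A > B > C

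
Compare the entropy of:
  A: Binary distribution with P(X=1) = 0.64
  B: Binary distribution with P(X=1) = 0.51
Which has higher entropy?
B

For binary distributions, entropy is maximized at p=0.5 and decreases as p moves toward 0 or 1.

H(A) = H(0.64) = 0.9427 bits
H(B) = H(0.51) = 0.9997 bits

Distribution B (p=0.51) is closer to uniform (p=0.5), so it has higher entropy.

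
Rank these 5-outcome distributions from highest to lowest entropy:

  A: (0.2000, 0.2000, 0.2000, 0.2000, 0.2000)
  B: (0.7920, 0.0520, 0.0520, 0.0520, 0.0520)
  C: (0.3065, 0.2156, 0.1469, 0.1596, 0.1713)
A > C > B

Key insight: Entropy is maximized by uniform distributions and minimized by concentrated distributions.

- Uniform distributions have maximum entropy log₂(5) = 2.3219 bits
- The more "peaked" or concentrated a distribution, the lower its entropy

Entropies:
  H(A) = 2.3219 bits
  H(B) = 1.1536 bits
  H(C) = 2.2653 bits

Ranking: A > C > B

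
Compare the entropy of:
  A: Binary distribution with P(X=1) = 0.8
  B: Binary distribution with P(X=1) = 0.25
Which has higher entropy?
B

For binary distributions, entropy is maximized at p=0.5 and decreases as p moves toward 0 or 1.

H(A) = H(0.8) = 0.7219 bits
H(B) = H(0.25) = 0.8113 bits

Distribution B (p=0.25) is closer to uniform (p=0.5), so it has higher entropy.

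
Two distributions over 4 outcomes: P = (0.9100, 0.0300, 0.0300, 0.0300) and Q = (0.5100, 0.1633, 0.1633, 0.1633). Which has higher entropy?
Q

P is highly concentrated on one outcome (91%), making it nearly deterministic. Q spreads its mass more evenly (max 51%). The more spread-out distribution has higher entropy: H(P) ≈ 0.579 bits, H(Q) ≈ 1.776 bits.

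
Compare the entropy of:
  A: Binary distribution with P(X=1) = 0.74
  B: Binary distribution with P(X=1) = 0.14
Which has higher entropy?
A

For binary distributions, entropy is maximized at p=0.5 and decreases as p moves toward 0 or 1.

H(A) = H(0.74) = 0.8267 bits
H(B) = H(0.14) = 0.5842 bits

Distribution A (p=0.74) is closer to uniform (p=0.5), so it has higher entropy.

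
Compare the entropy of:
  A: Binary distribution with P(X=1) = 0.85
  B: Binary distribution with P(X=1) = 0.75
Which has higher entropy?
B

For binary distributions, entropy is maximized at p=0.5 and decreases as p moves toward 0 or 1.

H(A) = H(0.85) = 0.6098 bits
H(B) = H(0.75) = 0.8113 bits

Distribution B (p=0.75) is closer to uniform (p=0.5), so it has higher entropy.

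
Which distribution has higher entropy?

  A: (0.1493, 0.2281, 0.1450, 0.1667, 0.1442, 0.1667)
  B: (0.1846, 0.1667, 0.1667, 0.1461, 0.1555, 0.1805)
B

Both distributions are close to uniform, making this a harder comparison.

H(A) = 2.5645 bits
H(B) = 2.5804 bits

The distribution closer to uniform has higher entropy.
Answer: B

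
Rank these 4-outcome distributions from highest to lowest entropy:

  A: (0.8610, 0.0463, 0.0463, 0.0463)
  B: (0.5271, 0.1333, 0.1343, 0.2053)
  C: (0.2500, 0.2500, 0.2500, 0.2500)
C > B > A

Key insight: Entropy is maximized by uniform distributions and minimized by concentrated distributions.

- Uniform distributions have maximum entropy log₂(4) = 2.0000 bits
- The more "peaked" or concentrated a distribution, the lower its entropy

Entropies:
  H(A) = 0.8019 bits
  H(B) = 1.7324 bits
  H(C) = 2.0000 bits

Ranking: C > B > A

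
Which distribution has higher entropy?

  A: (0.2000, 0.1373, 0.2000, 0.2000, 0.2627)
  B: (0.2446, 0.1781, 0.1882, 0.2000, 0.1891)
B

Both distributions are close to uniform, making this a harder comparison.

H(A) = 2.2931 bits
H(B) = 2.3125 bits

The distribution closer to uniform has higher entropy.
Answer: B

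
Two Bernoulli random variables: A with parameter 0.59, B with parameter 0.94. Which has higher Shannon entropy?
A

For binary distributions, entropy is maximized at p=0.5 and decreases as p moves toward 0 or 1.

H(A) = H(0.59) = 0.9765 bits
H(B) = H(0.94) = 0.3274 bits

Distribution A (p=0.59) is closer to uniform (p=0.5), so it has higher entropy.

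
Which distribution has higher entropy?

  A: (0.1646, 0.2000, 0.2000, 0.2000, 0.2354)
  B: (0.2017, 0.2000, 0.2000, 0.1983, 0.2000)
B

Both distributions are close to uniform, making this a harder comparison.

H(A) = 2.3128 bits
H(B) = 2.3219 bits

The distribution closer to uniform has higher entropy.
Answer: B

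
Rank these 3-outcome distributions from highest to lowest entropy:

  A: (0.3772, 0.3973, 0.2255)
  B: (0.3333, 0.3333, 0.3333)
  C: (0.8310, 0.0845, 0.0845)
B > A > C

Key insight: Entropy is maximized by uniform distributions and minimized by concentrated distributions.

- Uniform distributions have maximum entropy log₂(3) = 1.5850 bits
- The more "peaked" or concentrated a distribution, the lower its entropy

Entropies:
  H(A) = 1.5442 bits
  H(B) = 1.5850 bits
  H(C) = 0.8244 bits

Ranking: B > A > C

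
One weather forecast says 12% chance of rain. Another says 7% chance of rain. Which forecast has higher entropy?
12% forecast

Treat each forecast as a Bernoulli distribution. Binary entropy is maximized at p=0.5 and falls off symmetrically toward 0 or 1. The 12% forecast is closer to 50%, so it is more uncertain. H(12%) ≈ 0.529 bits, H(7%) ≈ 0.366 bits.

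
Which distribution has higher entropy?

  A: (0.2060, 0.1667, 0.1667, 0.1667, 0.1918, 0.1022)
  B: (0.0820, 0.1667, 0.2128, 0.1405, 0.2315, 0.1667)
A

Both distributions are close to uniform, making this a harder comparison.

H(A) = 2.5552 bits
H(B) = 2.5189 bits

The distribution closer to uniform has higher entropy.
Answer: A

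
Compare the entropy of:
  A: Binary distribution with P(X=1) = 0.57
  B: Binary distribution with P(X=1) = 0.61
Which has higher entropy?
A

For binary distributions, entropy is maximized at p=0.5 and decreases as p moves toward 0 or 1.

H(A) = H(0.57) = 0.9858 bits
H(B) = H(0.61) = 0.9648 bits

Distribution A (p=0.57) is closer to uniform (p=0.5), so it has higher entropy.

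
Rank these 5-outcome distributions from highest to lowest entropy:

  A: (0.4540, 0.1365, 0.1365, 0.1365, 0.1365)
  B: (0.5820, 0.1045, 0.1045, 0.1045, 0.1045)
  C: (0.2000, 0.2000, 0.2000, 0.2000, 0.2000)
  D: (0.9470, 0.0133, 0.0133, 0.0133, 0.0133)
C > A > B > D

Key insight: Entropy is maximized by uniform distributions and minimized by concentrated distributions.

Entropies:
  H(A) = 2.0859 bits
  H(B) = 1.8165 bits
  H(C) = 2.3219 bits
  H(D) = 0.4050 bits

Ranking: C > A > B > D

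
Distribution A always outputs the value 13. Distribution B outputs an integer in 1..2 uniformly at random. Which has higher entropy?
B

A is deterministic, so H(A) = 0. B is uniform over 2 outcomes, so H(B) = log₂(2) = 1.000 bits. Any distribution with genuine randomness has higher entropy than a deterministic one.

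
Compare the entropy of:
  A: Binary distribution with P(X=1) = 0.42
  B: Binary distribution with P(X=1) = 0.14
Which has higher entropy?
A

For binary distributions, entropy is maximized at p=0.5 and decreases as p moves toward 0 or 1.

H(A) = H(0.42) = 0.9815 bits
H(B) = H(0.14) = 0.5842 bits

Distribution A (p=0.42) is closer to uniform (p=0.5), so it has higher entropy.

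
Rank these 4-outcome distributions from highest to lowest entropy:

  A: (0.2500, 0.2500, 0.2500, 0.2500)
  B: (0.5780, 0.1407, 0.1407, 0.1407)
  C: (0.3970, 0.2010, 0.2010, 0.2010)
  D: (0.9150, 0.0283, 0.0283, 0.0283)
A > C > B > D

Key insight: Entropy is maximized by uniform distributions and minimized by concentrated distributions.

Entropies:
  H(A) = 2.0000 bits
  H(B) = 1.6512 bits
  H(C) = 1.9249 bits
  H(D) = 0.5543 bits

Ranking: A > C > B > D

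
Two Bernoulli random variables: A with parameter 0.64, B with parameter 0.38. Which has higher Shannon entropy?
B

For binary distributions, entropy is maximized at p=0.5 and decreases as p moves toward 0 or 1.

H(A) = H(0.64) = 0.9427 bits
H(B) = H(0.38) = 0.9580 bits

Distribution B (p=0.38) is closer to uniform (p=0.5), so it has higher entropy.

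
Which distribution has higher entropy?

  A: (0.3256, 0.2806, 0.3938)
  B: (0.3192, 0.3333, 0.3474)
B

Both distributions are close to uniform, making this a harder comparison.

H(A) = 1.5710 bits
H(B) = 1.5841 bits

The distribution closer to uniform has higher entropy.
Answer: B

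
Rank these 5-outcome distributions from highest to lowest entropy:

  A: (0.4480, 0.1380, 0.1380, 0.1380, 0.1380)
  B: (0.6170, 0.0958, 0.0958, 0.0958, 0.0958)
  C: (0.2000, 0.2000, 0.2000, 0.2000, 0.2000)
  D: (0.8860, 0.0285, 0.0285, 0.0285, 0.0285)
C > A > B > D

Key insight: Entropy is maximized by uniform distributions and minimized by concentrated distributions.

Entropies:
  H(A) = 2.0962 bits
  H(B) = 1.7261 bits
  H(C) = 2.3219 bits
  H(D) = 0.7399 bits

Ranking: C > A > B > D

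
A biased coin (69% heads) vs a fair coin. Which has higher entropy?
Fair coin

The fair coin is uniform (p=0.5), maximizing binary entropy at 1 bit. The biased coin has H(0.69) ≈ 0.893 bits — its outcome is more predictable, so its entropy is lower.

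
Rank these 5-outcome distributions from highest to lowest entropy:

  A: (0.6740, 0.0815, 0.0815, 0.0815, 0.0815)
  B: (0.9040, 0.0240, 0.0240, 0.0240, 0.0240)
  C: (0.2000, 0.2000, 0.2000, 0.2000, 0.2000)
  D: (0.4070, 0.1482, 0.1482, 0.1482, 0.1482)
C > D > A > B

Key insight: Entropy is maximized by uniform distributions and minimized by concentrated distributions.

Entropies:
  H(A) = 1.5628 bits
  H(B) = 0.6482 bits
  H(C) = 2.3219 bits
  H(D) = 2.1609 bits

Ranking: C > D > A > B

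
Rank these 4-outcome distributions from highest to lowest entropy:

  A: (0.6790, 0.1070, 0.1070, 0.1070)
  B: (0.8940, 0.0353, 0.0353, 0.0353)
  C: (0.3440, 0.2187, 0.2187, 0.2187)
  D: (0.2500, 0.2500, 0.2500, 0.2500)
D > C > A > B

Key insight: Entropy is maximized by uniform distributions and minimized by concentrated distributions.

Entropies:
  H(A) = 1.4142 bits
  H(B) = 0.6557 bits
  H(C) = 1.9683 bits
  H(D) = 2.0000 bits

Ranking: D > C > A > B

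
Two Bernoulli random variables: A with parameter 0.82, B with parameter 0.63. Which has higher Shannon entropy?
B

For binary distributions, entropy is maximized at p=0.5 and decreases as p moves toward 0 or 1.

H(A) = H(0.82) = 0.6801 bits
H(B) = H(0.63) = 0.9507 bits

Distribution B (p=0.63) is closer to uniform (p=0.5), so it has higher entropy.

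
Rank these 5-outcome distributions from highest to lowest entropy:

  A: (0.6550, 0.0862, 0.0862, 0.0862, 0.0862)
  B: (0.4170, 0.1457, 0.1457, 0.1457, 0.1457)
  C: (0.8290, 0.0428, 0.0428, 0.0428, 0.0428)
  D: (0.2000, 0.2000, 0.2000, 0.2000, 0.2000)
D > B > A > C

Key insight: Entropy is maximized by uniform distributions and minimized by concentrated distributions.

Entropies:
  H(A) = 1.6195 bits
  H(B) = 2.1460 bits
  H(C) = 1.0020 bits
  H(D) = 2.3219 bits

Ranking: D > B > A > C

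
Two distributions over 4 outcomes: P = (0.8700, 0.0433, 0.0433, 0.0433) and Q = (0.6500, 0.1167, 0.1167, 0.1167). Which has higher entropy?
Q

P is highly concentrated on one outcome (87%), making it nearly deterministic. Q spreads its mass more evenly (max 65%). The more spread-out distribution has higher entropy: H(P) ≈ 0.763 bits, H(Q) ≈ 1.489 bits.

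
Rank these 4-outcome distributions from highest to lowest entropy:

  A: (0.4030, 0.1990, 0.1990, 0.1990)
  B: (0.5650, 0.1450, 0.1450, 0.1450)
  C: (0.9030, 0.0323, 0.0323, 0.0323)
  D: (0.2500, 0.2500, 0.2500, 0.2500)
D > A > B > C

Key insight: Entropy is maximized by uniform distributions and minimized by concentrated distributions.

Entropies:
  H(A) = 1.9189 bits
  H(B) = 1.6772 bits
  H(C) = 0.6132 bits
  H(D) = 2.0000 bits

Ranking: D > A > B > C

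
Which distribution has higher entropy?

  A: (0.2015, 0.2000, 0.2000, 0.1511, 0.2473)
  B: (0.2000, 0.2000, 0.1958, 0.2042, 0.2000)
B

Both distributions are close to uniform, making this a harder comparison.

H(A) = 2.3050 bits
H(B) = 2.3218 bits

The distribution closer to uniform has higher entropy.
Answer: B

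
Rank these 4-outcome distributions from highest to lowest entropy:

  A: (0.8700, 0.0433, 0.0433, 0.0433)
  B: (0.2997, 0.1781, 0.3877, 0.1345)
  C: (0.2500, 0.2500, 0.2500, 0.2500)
C > B > A

Key insight: Entropy is maximized by uniform distributions and minimized by concentrated distributions.

- Uniform distributions have maximum entropy log₂(4) = 2.0000 bits
- The more "peaked" or concentrated a distribution, the lower its entropy

Entropies:
  H(A) = 0.7635 bits
  H(B) = 1.8836 bits
  H(C) = 2.0000 bits

Ranking: C > B > A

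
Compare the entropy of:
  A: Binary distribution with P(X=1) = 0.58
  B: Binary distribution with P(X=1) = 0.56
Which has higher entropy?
B

For binary distributions, entropy is maximized at p=0.5 and decreases as p moves toward 0 or 1.

H(A) = H(0.58) = 0.9815 bits
H(B) = H(0.56) = 0.9896 bits

Distribution B (p=0.56) is closer to uniform (p=0.5), so it has higher entropy.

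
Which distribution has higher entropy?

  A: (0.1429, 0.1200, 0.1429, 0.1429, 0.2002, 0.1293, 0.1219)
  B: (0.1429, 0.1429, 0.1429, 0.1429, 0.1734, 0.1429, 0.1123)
B

Both distributions are close to uniform, making this a harder comparison.

H(A) = 2.7865 bits
H(B) = 2.7978 bits

The distribution closer to uniform has higher entropy.
Answer: B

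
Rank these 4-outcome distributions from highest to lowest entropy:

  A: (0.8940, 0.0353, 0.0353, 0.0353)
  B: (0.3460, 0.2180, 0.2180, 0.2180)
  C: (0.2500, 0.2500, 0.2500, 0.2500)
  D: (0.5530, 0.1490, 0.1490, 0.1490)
C > B > D > A

Key insight: Entropy is maximized by uniform distributions and minimized by concentrated distributions.

Entropies:
  H(A) = 0.6557 bits
  H(B) = 1.9670 bits
  H(C) = 2.0000 bits
  H(D) = 1.7004 bits

Ranking: C > B > D > A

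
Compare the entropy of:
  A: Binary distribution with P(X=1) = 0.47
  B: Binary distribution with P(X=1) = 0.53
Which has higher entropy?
Equal

For binary distributions, entropy is maximized at p=0.5 and decreases as p moves toward 0 or 1.

H(A) = H(0.47) = 0.9974 bits
H(B) = H(0.53) = 0.9974 bits

Both distributions are equally far from uniform (|0.47-0.5| = |0.53-0.5|), so they have the same entropy.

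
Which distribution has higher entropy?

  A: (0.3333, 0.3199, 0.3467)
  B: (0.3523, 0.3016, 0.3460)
A

Both distributions are close to uniform, making this a harder comparison.

H(A) = 1.5842 bits
H(B) = 1.5816 bits

The distribution closer to uniform has higher entropy.
Answer: A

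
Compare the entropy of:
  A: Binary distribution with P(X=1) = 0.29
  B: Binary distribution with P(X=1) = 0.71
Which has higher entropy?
Equal

For binary distributions, entropy is maximized at p=0.5 and decreases as p moves toward 0 or 1.

H(A) = H(0.29) = 0.8687 bits
H(B) = H(0.71) = 0.8687 bits

Both distributions are equally far from uniform (|0.29-0.5| = |0.71-0.5|), so they have the same entropy.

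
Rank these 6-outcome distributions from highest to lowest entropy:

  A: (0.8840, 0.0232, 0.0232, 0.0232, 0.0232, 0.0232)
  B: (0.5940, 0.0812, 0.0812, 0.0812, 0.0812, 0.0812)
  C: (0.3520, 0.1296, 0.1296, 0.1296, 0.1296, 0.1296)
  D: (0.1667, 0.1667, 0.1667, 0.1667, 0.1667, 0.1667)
D > C > B > A

Key insight: Entropy is maximized by uniform distributions and minimized by concentrated distributions.

Entropies:
  H(A) = 0.7871 bits
  H(B) = 1.9171 bits
  H(C) = 2.4405 bits
  H(D) = 2.5850 bits

Ranking: D > C > B > A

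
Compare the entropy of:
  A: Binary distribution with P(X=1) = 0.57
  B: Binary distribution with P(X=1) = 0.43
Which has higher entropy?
Equal

For binary distributions, entropy is maximized at p=0.5 and decreases as p moves toward 0 or 1.

H(A) = H(0.57) = 0.9858 bits
H(B) = H(0.43) = 0.9858 bits

Both distributions are equally far from uniform (|0.57-0.5| = |0.43-0.5|), so they have the same entropy.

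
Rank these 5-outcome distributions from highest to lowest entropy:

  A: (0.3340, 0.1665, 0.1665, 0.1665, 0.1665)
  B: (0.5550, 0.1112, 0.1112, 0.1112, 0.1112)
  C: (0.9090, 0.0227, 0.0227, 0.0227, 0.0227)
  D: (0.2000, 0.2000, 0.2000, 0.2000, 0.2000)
D > A > B > C

Key insight: Entropy is maximized by uniform distributions and minimized by concentrated distributions.

Entropies:
  H(A) = 2.2510 bits
  H(B) = 1.8813 bits
  H(C) = 0.6218 bits
  H(D) = 2.3219 bits

Ranking: D > A > B > C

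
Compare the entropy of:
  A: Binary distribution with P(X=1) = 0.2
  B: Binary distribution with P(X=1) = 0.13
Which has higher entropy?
A

For binary distributions, entropy is maximized at p=0.5 and decreases as p moves toward 0 or 1.

H(A) = H(0.2) = 0.7219 bits
H(B) = H(0.13) = 0.5574 bits

Distribution A (p=0.2) is closer to uniform (p=0.5), so it has higher entropy.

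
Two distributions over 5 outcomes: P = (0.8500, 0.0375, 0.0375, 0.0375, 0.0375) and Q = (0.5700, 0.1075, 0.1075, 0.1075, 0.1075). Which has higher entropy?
Q

P is highly concentrated on one outcome (85%), making it nearly deterministic. Q spreads its mass more evenly (max 57%). The more spread-out distribution has higher entropy: H(P) ≈ 0.910 bits, H(Q) ≈ 1.846 bits.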